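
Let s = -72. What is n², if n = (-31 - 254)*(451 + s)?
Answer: 11667240225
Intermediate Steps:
n = -108015 (n = (-31 - 254)*(451 - 72) = -285*379 = -108015)
n² = (-108015)² = 11667240225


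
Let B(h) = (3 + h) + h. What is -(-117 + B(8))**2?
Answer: -9604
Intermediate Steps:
B(h) = 3 + 2*h
-(-117 + B(8))**2 = -(-117 + (3 + 2*8))**2 = -(-117 + (3 + 16))**2 = -(-117 + 19)**2 = -1*(-98)**2 = -1*9604 = -9604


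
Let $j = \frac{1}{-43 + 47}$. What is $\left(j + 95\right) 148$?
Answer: $14097$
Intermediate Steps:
$j = \frac{1}{4} \approx 0.25$
$\left(j + 95\right) 148 = \left(\frac{1}{4} + 95\right) 148 = \frac{381}{4} \cdot 148 = 14097$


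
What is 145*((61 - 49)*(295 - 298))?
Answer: -5220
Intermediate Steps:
145*((61 - 49)*(295 - 298)) = 145*(12*(-3)) = 145*(-36) = -5220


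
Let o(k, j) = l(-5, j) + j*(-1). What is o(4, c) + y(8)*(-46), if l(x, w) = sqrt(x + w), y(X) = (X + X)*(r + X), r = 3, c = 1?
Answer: -8097 + 2*I ≈ -8097.0 + 2.0*I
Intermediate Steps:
y(X) = 2*X*(3 + X) (y(X) = (X + X)*(3 + X) = (2*X)*(3 + X) = 2*X*(3 + X))
l(x, w) = sqrt(w + x)
o(k, j) = sqrt(-5 + j) - j (o(k, j) = sqrt(j - 5) + j*(-1) = sqrt(-5 + j) - j)
o(4, c) + y(8)*(-46) = (sqrt(-5 + 1) - 1*1) + (2*8*(3 + 8))*(-46) = (sqrt(-4) - 1) + (2*8*11)*(-46) = (2*I - 1) + 176*(-46) = (-1 + 2*I) - 8096 = -8097 + 2*I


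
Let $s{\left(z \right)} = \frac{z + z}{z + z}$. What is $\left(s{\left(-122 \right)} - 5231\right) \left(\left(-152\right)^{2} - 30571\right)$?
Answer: $39052410$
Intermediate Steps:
$s{\left(z \right)} = 1$ ($s{\left(z \right)} = \frac{2 z}{2 z} = 2 z \frac{1}{2 z} = 1$)
$\left(s{\left(-122 \right)} - 5231\right) \left(\left(-152\right)^{2} - 30571\right) = \left(1 - 5231\right) \left(\left(-152\right)^{2} - 30571\right) = - 5230 \left(23104 - 30571\right) = \left(-5230\right) \left(-7467\right) = 39052410$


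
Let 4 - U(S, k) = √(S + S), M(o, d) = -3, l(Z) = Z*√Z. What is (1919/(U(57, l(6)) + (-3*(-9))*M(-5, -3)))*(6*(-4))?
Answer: 3546312/5815 - 46056*√114/5815 ≈ 525.29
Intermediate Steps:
l(Z) = Z^(3/2)
U(S, k) = 4 - √2*√S (U(S, k) = 4 - √(S + S) = 4 - √(2*S) = 4 - √2*√S)
(1919/(U(57, l(6)) + (-3*(-9))*M(-5, -3)))*(6*(-4)) = (1919/((4 - √2*√57) - 3*(-9)*(-3)))*(6*(-4)) = (1919/((4 - √114) + 27*(-3)))*(-24) = (1919/((4 - √114) - 81))*(-24) = (1919/(-77 - √114))*(-24) = -46056/(-77 - √114)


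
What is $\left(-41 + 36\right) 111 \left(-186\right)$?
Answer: $103230$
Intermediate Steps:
$\left(-41 + 36\right) 111 \left(-186\right) = \left(-5\right) 111 \left(-186\right) = \left(-555\right) \left(-186\right) = 103230$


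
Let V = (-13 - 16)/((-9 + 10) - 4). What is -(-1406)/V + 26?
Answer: 4972/29 ≈ 171.45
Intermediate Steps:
V = 29/3 (V = -29/(1 - 4) = -29/(-3) = -29*(-1/3) = 29/3 ≈ 9.6667)
-(-1406)/V + 26 = -(-1406)/29/3 + 26 = -(-1406)*3/29 + 26 = -38*(-111/29) + 26 = 4218/29 + 26 = 4972/29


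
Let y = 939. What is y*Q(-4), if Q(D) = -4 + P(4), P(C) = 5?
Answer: 939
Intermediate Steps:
Q(D) = 1 (Q(D) = -4 + 5 = 1)
y*Q(-4) = 939*1 = 939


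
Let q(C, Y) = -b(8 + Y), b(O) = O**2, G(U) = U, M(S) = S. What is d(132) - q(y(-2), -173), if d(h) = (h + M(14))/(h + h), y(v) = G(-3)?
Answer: 3593773/132 ≈ 27226.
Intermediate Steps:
y(v) = -3
d(h) = (14 + h)/(2*h) (d(h) = (h + 14)/(h + h) = (14 + h)/((2*h)) = (14 + h)*(1/(2*h)) = (14 + h)/(2*h))
q(C, Y) = -(8 + Y)**2
d(132) - q(y(-2), -173) = (1/2)*(14 + 132)/132 - (-1)*(8 - 173)**2 = (1/2)*(1/132)*146 - (-1)*(-165)**2 = 73/132 - (-1)*27225 = 73/132 - 1*(-27225) = 73/132 + 27225 = 3593773/132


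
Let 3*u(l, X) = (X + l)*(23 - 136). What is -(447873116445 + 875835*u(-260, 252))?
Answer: -448137034725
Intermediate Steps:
u(l, X) = -113*X/3 - 113*l/3 (u(l, X) = ((X + l)*(23 - 136))/3 = ((X + l)*(-113))/3 = (-113*X - 113*l)/3 = -113*X/3 - 113*l/3)
-(447873116445 + 875835*u(-260, 252)) = -875835/(1/(511367 + (-113/3*252 - 113/3*(-260)))) = -875835/(1/(511367 + (-9492 + 29380/3))) = -875835/(1/(511367 + 904/3)) = -875835/(1/(1535005/3)) = -875835/3/1535005 = -875835*1535005/3 = -448137034725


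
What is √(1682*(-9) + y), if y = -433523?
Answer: I*√448661 ≈ 669.82*I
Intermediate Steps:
√(1682*(-9) + y) = √(1682*(-9) - 433523) = √(-15138 - 433523) = √(-448661) = I*√448661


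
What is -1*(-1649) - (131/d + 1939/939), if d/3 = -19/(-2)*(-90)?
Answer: 1322274563/802845 ≈ 1647.0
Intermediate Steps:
d = -2565 (d = 3*(-19/(-2)*(-90)) = 3*(-19*(-½)*(-90)) = 3*((19/2)*(-90)) = 3*(-855) = -2565)
-1*(-1649) - (131/d + 1939/939) = -1*(-1649) - (131/(-2565) + 1939/939) = 1649 - (131*(-1/2565) + 1939*(1/939)) = 1649 - (-131/2565 + 1939/939) = 1649 - 1*1616842/802845 = 1649 - 1616842/802845 = 1322274563/802845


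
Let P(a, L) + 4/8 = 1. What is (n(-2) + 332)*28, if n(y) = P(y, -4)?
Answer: 9310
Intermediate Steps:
P(a, L) = 1/2 (P(a, L) = -1/2 + 1 = 1/2)
n(y) = 1/2
(n(-2) + 332)*28 = (1/2 + 332)*28 = (665/2)*28 = 9310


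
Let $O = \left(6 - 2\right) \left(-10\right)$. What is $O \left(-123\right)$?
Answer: $4920$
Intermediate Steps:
$O = -40$ ($O = 4 \left(-10\right) = -40$)
$O \left(-123\right) = \left(-40\right) \left(-123\right) = 4920$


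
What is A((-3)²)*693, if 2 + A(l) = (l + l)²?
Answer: 223146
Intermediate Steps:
A(l) = -2 + 4*l² (A(l) = -2 + (l + l)² = -2 + (2*l)² = -2 + 4*l²)
A((-3)²)*693 = (-2 + 4*((-3)²)²)*693 = (-2 + 4*9²)*693 = (-2 + 4*81)*693 = (-2 + 324)*693 = 322*693 = 223146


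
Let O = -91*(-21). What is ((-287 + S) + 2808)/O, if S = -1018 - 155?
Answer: 1348/1911 ≈ 0.70539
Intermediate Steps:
S = -1173
O = 1911
((-287 + S) + 2808)/O = ((-287 - 1173) + 2808)/1911 = (-1460 + 2808)*(1/1911) = 1348*(1/1911) = 1348/1911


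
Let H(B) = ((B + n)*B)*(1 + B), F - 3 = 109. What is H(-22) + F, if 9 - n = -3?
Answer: -4508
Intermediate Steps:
n = 12 (n = 9 - 1*(-3) = 9 + 3 = 12)
F = 112 (F = 3 + 109 = 112)
H(B) = B*(1 + B)*(12 + B) (H(B) = ((B + 12)*B)*(1 + B) = ((12 + B)*B)*(1 + B) = (B*(12 + B))*(1 + B) = B*(1 + B)*(12 + B))
H(-22) + F = -22*(12 + (-22)**2 + 13*(-22)) + 112 = -22*(12 + 484 - 286) + 112 = -22*210 + 112 = -4620 + 112 = -4508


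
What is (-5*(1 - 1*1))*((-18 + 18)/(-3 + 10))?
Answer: 0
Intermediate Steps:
(-5*(1 - 1*1))*((-18 + 18)/(-3 + 10)) = (-5*(1 - 1))*(0/7) = (-5*0)*(0*(⅐)) = 0*0 = 0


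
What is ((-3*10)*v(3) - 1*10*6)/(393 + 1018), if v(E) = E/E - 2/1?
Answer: -30/1411 ≈ -0.021262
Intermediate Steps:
v(E) = -1 (v(E) = 1 - 2*1 = 1 - 2 = -1)
((-3*10)*v(3) - 1*10*6)/(393 + 1018) = (-3*10*(-1) - 1*10*6)/(393 + 1018) = (-30*(-1) - 10*6)/1411 = (30 - 60)*(1/1411) = -30*1/1411 = -30/1411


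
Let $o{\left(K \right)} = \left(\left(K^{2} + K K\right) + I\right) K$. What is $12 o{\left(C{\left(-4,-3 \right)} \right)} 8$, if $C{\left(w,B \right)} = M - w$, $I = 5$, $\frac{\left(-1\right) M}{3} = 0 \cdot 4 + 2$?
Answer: $-2496$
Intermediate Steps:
$M = -6$ ($M = - 3 \left(0 \cdot 4 + 2\right) = - 3 \left(0 + 2\right) = \left(-3\right) 2 = -6$)
$C{\left(w,B \right)} = -6 - w$
$o{\left(K \right)} = K \left(5 + 2 K^{2}\right)$ ($o{\left(K \right)} = \left(\left(K^{2} + K K\right) + 5\right) K = \left(\left(K^{2} + K^{2}\right) + 5\right) K = \left(2 K^{2} + 5\right) K = \left(5 + 2 K^{2}\right) K = K \left(5 + 2 K^{2}\right)$)
$12 o{\left(C{\left(-4,-3 \right)} \right)} 8 = 12 \left(-6 - -4\right) \left(5 + 2 \left(-6 - -4\right)^{2}\right) 8 = 12 \left(-6 + 4\right) \left(5 + 2 \left(-6 + 4\right)^{2}\right) 8 = 12 \left(- 2 \left(5 + 2 \left(-2\right)^{2}\right)\right) 8 = 12 \left(- 2 \left(5 + 2 \cdot 4\right)\right) 8 = 12 \left(- 2 \left(5 + 8\right)\right) 8 = 12 \left(\left(-2\right) 13\right) 8 = 12 \left(-26\right) 8 = \left(-312\right) 8 = -2496$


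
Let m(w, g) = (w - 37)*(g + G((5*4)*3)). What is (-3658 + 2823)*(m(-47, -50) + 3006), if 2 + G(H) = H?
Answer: -1948890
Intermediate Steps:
G(H) = -2 + H
m(w, g) = (-37 + w)*(58 + g) (m(w, g) = (w - 37)*(g + (-2 + (5*4)*3)) = (-37 + w)*(g + (-2 + 20*3)) = (-37 + w)*(g + (-2 + 60)) = (-37 + w)*(g + 58) = (-37 + w)*(58 + g))
(-3658 + 2823)*(m(-47, -50) + 3006) = (-3658 + 2823)*((-2146 - 37*(-50) + 58*(-47) - 50*(-47)) + 3006) = -835*((-2146 + 1850 - 2726 + 2350) + 3006) = -835*(-672 + 3006) = -835*2334 = -1948890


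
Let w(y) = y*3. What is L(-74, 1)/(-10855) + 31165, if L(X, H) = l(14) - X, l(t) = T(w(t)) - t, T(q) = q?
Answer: 338295973/10855 ≈ 31165.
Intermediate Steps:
w(y) = 3*y
l(t) = 2*t (l(t) = 3*t - t = 2*t)
L(X, H) = 28 - X (L(X, H) = 2*14 - X = 28 - X)
L(-74, 1)/(-10855) + 31165 = (28 - 1*(-74))/(-10855) + 31165 = (28 + 74)*(-1/10855) + 31165 = 102*(-1/10855) + 31165 = -102/10855 + 31165 = 338295973/10855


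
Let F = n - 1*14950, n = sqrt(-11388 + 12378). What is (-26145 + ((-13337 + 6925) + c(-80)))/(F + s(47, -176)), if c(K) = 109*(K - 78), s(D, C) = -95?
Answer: 16642779/5030023 + 16593*sqrt(110)/25150115 ≈ 3.3156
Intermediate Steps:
n = 3*sqrt(110) (n = sqrt(990) = 3*sqrt(110) ≈ 31.464)
c(K) = -8502 + 109*K (c(K) = 109*(-78 + K) = -8502 + 109*K)
F = -14950 + 3*sqrt(110) (F = 3*sqrt(110) - 1*14950 = 3*sqrt(110) - 14950 = -14950 + 3*sqrt(110) ≈ -14919.)
(-26145 + ((-13337 + 6925) + c(-80)))/(F + s(47, -176)) = (-26145 + ((-13337 + 6925) + (-8502 + 109*(-80))))/((-14950 + 3*sqrt(110)) - 95) = (-26145 + (-6412 + (-8502 - 8720)))/(-15045 + 3*sqrt(110)) = (-26145 + (-6412 - 17222))/(-15045 + 3*sqrt(110)) = (-26145 - 23634)/(-15045 + 3*sqrt(110)) = -49779/(-15045 + 3*sqrt(110))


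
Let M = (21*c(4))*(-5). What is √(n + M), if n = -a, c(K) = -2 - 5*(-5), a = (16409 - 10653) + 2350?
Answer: 3*I*√1169 ≈ 102.57*I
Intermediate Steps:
a = 8106 (a = 5756 + 2350 = 8106)
c(K) = 23 (c(K) = -2 + 25 = 23)
n = -8106 (n = -1*8106 = -8106)
M = -2415 (M = (21*23)*(-5) = 483*(-5) = -2415)
√(n + M) = √(-8106 - 2415) = √(-10521) = 3*I*√1169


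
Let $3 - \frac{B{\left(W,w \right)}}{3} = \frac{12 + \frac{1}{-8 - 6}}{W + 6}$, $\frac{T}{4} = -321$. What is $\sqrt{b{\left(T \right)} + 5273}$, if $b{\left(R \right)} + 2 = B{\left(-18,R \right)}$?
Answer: $\frac{\sqrt{4141858}}{28} \approx 72.684$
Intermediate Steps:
$T = -1284$ ($T = 4 \left(-321\right) = -1284$)
$B{\left(W,w \right)} = 9 - \frac{501}{14 \left(6 + W\right)}$ ($B{\left(W,w \right)} = 9 - 3 \frac{12 + \frac{1}{-8 - 6}}{W + 6} = 9 - 3 \frac{12 + \frac{1}{-14}}{6 + W} = 9 - 3 \frac{12 - \frac{1}{14}}{6 + W} = 9 - 3 \frac{167}{14 \left(6 + W\right)} = 9 - \frac{501}{14 \left(6 + W\right)}$)
$b{\left(R \right)} = \frac{559}{56}$ ($b{\left(R \right)} = -2 + \frac{3 \left(85 + 42 \left(-18\right)\right)}{14 \left(6 - 18\right)} = -2 + \frac{3 \left(85 - 756\right)}{14 \left(-12\right)} = -2 + \frac{3}{14} \left(- \frac{1}{12}\right) \left(-671\right) = -2 + \frac{671}{56} = \frac{559}{56}$)
$\sqrt{b{\left(T \right)} + 5273} = \sqrt{\frac{559}{56} + 5273} = \sqrt{\frac{295847}{56}} = \frac{\sqrt{4141858}}{28}$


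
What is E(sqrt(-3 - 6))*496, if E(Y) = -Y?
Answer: -1488*I ≈ -1488.0*I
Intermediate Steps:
E(sqrt(-3 - 6))*496 = -sqrt(-3 - 6)*496 = -sqrt(-9)*496 = -3*I*496 = -1488*I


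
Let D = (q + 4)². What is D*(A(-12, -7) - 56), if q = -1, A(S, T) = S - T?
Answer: -549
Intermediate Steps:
D = 9 (D = (-1 + 4)² = 3² = 9)
D*(A(-12, -7) - 56) = 9*((-12 - 1*(-7)) - 56) = 9*((-12 + 7) - 56) = 9*(-5 - 56) = 9*(-61) = -549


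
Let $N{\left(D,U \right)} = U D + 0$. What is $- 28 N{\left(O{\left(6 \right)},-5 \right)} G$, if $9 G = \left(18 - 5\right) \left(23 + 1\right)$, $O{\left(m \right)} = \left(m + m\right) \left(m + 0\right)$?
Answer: $349440$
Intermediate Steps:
$O{\left(m \right)} = 2 m^{2}$ ($O{\left(m \right)} = 2 m m = 2 m^{2}$)
$N{\left(D,U \right)} = D U$ ($N{\left(D,U \right)} = D U + 0 = D U$)
$G = \frac{104}{3}$ ($G = \frac{\left(18 - 5\right) \left(23 + 1\right)}{9} = \frac{13 \cdot 24}{9} = \frac{1}{9} \cdot 312 = \frac{104}{3} \approx 34.667$)
$- 28 N{\left(O{\left(6 \right)},-5 \right)} G = - 28 \cdot 2 \cdot 6^{2} \left(-5\right) \frac{104}{3} = - 28 \cdot 2 \cdot 36 \left(-5\right) \frac{104}{3} = - 28 \cdot 72 \left(-5\right) \frac{104}{3} = \left(-28\right) \left(-360\right) \frac{104}{3} = 10080 \cdot \frac{104}{3} = 349440$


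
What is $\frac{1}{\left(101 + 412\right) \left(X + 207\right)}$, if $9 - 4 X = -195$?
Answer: $\frac{1}{132354} \approx 7.5555 \cdot 10^{-6}$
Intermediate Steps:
$X = 51$ ($X = \frac{9}{4} - - \frac{195}{4} = \frac{9}{4} + \frac{195}{4} = 51$)
$\frac{1}{\left(101 + 412\right) \left(X + 207\right)} = \frac{1}{\left(101 + 412\right) \left(51 + 207\right)} = \frac{1}{513 \cdot 258} = \frac{1}{132354}$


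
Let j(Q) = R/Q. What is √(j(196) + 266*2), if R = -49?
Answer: √2127/2 ≈ 23.060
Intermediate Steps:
j(Q) = -49/Q
√(j(196) + 266*2) = √(-49/196 + 266*2) = √(-49*1/196 + 532) = √(-¼ + 532) = √(2127/4) = √2127/2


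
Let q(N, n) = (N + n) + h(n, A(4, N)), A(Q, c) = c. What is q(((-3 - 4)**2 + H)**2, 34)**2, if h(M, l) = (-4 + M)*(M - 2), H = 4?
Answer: 14462809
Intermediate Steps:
h(M, l) = (-4 + M)*(-2 + M)
q(N, n) = 8 + N + n**2 - 5*n (q(N, n) = (N + n) + (8 + n**2 - 6*n) = 8 + N + n**2 - 5*n)
q(((-3 - 4)**2 + H)**2, 34)**2 = (8 + ((-3 - 4)**2 + 4)**2 + 34**2 - 5*34)**2 = (8 + ((-7)**2 + 4)**2 + 1156 - 170)**2 = (8 + (49 + 4)**2 + 1156 - 170)**2 = (8 + 53**2 + 1156 - 170)**2 = (8 + 2809 + 1156 - 170)**2 = 3803**2 = 14462809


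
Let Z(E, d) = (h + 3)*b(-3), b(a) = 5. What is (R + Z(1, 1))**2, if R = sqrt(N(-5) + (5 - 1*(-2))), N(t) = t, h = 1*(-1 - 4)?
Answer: (-10 + sqrt(2))**2 ≈ 73.716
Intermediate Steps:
h = -5 (h = 1*(-5) = -5)
Z(E, d) = -10 (Z(E, d) = (-5 + 3)*5 = -2*5 = -10)
R = sqrt(2) (R = sqrt(-5 + (5 - 1*(-2))) = sqrt(-5 + (5 + 2)) = sqrt(-5 + 7) = sqrt(2) ≈ 1.4142)
(R + Z(1, 1))**2 = (sqrt(2) - 10)**2 = (-10 + sqrt(2))**2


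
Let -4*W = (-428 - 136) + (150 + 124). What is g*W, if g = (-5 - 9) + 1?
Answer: -1885/2 ≈ -942.50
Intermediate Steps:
W = 145/2 (W = -((-428 - 136) + (150 + 124))/4 = -(-564 + 274)/4 = -¼*(-290) = 145/2 ≈ 72.500)
g = -13 (g = -14 + 1 = -13)
g*W = -13*145/2 = -1885/2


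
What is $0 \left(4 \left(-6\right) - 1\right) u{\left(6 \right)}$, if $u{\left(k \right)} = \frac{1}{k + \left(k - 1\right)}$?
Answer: $0$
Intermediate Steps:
$u{\left(k \right)} = \frac{1}{-1 + 2 k}$ ($u{\left(k \right)} = \frac{1}{k + \left(-1 + k\right)} = \frac{1}{-1 + 2 k}$)
$0 \left(4 \left(-6\right) - 1\right) u{\left(6 \right)} = \frac{0 \left(4 \left(-6\right) - 1\right)}{-1 + 2 \cdot 6} = \frac{0 \left(-24 - 1\right)}{-1 + 12} = \frac{0 \left(-25\right)}{11} = 0 \cdot \frac{1}{11} = 0$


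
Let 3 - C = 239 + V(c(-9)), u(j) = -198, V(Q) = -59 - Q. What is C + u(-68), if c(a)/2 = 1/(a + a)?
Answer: -3376/9 ≈ -375.11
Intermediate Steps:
c(a) = 1/a (c(a) = 2/(a + a) = 2/((2*a)) = 2*(1/(2*a)) = 1/a)
C = -1594/9 (C = 3 - (239 + (-59 - 1/(-9))) = 3 - (239 + (-59 - 1*(-⅑))) = 3 - (239 + (-59 + ⅑)) = 3 - (239 - 530/9) = 3 - 1*1621/9 = 3 - 1621/9 = -1594/9 ≈ -177.11)
C + u(-68) = -1594/9 - 198 = -3376/9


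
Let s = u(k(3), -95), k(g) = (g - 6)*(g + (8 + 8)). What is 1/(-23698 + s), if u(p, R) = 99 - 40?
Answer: -1/23639 ≈ -4.2303e-5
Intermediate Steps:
k(g) = (-6 + g)*(16 + g) (k(g) = (-6 + g)*(g + 16) = (-6 + g)*(16 + g))
u(p, R) = 59
s = 59
1/(-23698 + s) = 1/(-23698 + 59) = 1/(-23639) = -1/23639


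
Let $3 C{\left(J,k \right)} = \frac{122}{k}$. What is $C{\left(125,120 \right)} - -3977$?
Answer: $\frac{715921}{180} \approx 3977.3$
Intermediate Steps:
$C{\left(J,k \right)} = \frac{122}{3 k}$ ($C{\left(J,k \right)} = \frac{122 \frac{1}{k}}{3} = \frac{122}{3 k}$)
$C{\left(125,120 \right)} - -3977 = \frac{122}{3 \cdot 120} - -3977 = \frac{122}{3} \cdot \frac{1}{120} + 3977 = \frac{61}{180} + 3977 = \frac{715921}{180}$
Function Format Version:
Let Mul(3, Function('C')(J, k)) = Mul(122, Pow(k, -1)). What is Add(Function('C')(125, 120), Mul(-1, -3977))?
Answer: Rational(715921, 180) ≈ 3977.3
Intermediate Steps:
Function('C')(J, k) = Mul(Rational(122, 3), Pow(k, -1)) (Function('C')(J, k) = Mul(Rational(1, 3), Mul(122, Pow(k, -1))) = Mul(Rational(122, 3), Pow(k, -1)))
Add(Function('C')(125, 120), Mul(-1, -3977)) = Add(Mul(Rational(122, 3), Pow(120, -1)), Mul(-1, -3977)) = Add(Mul(Rational(122, 3), Rational(1, 120)), 3977) = Add(Rational(61, 180), 3977) = Rational(715921, 180)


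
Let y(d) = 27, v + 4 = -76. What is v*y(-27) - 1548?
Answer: -3708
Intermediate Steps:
v = -80 (v = -4 - 76 = -80)
v*y(-27) - 1548 = -80*27 - 1548 = -2160 - 1548 = -3708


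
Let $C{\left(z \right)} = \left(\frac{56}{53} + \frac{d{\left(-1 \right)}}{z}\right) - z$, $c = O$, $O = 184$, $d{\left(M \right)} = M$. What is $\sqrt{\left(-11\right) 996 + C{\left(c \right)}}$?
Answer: $\frac{i \sqrt{264832696702}}{4876} \approx 105.54 i$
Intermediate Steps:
$c = 184$
$C{\left(z \right)} = \frac{56}{53} - z - \frac{1}{z}$ ($C{\left(z \right)} = \left(\frac{56}{53} - \frac{1}{z}\right) - z = \frac{56}{53} - z - \frac{1}{z}$)
$\sqrt{\left(-11\right) 996 + C{\left(c \right)}} = \sqrt{\left(-11\right) 996 - \frac{1784117}{9752}} = \sqrt{-10956 - \frac{1784117}{9752}} = \sqrt{- \frac{108627029}{9752}} = \frac{i \sqrt{264832696702}}{4876}$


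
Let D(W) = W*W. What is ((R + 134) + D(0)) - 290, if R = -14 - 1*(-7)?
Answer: -163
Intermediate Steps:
R = -7 (R = -14 + 7 = -7)
D(W) = W²
((R + 134) + D(0)) - 290 = ((-7 + 134) + 0²) - 290 = (127 + 0) - 290 = 127 - 290 = -163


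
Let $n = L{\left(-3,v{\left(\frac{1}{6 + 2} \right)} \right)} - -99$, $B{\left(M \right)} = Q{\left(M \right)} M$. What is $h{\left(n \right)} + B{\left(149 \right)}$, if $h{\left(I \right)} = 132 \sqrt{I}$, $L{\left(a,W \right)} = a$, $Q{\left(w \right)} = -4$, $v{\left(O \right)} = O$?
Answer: $-596 + 528 \sqrt{6} \approx 697.33$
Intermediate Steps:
$B{\left(M \right)} = - 4 M$
$n = 96$ ($n = -3 - -99 = -3 + 99 = 96$)
$h{\left(n \right)} + B{\left(149 \right)} = 132 \sqrt{96} - 596 = 132 \cdot 4 \sqrt{6} - 596 = 528 \sqrt{6} - 596 = -596 + 528 \sqrt{6}$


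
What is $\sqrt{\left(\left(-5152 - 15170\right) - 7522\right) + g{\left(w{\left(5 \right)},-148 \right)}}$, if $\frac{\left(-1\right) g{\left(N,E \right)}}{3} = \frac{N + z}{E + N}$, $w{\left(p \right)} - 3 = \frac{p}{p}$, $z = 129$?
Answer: $\frac{i \sqrt{4009137}}{12} \approx 166.86 i$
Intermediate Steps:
$w{\left(p \right)} = 4$ ($w{\left(p \right)} = 3 + \frac{p}{p} = 3 + 1 = 4$)
$g{\left(N,E \right)} = - \frac{3 \left(129 + N\right)}{E + N}$ ($g{\left(N,E \right)} = - 3 \frac{N + 129}{E + N} = - 3 \frac{129 + N}{E + N} = - \frac{3 \left(129 + N\right)}{E + N}$)
$\sqrt{\left(\left(-5152 - 15170\right) - 7522\right) + g{\left(w{\left(5 \right)},-148 \right)}} = \sqrt{\left(\left(-5152 - 15170\right) - 7522\right) + \frac{3 \left(-129 - 4\right)}{-148 + 4}} = \sqrt{\left(-20322 - 7522\right) + \frac{3 \left(-129 - 4\right)}{-144}} = \sqrt{-27844 + 3 \left(- \frac{1}{144}\right) \left(-133\right)} = \sqrt{-27844 + \frac{133}{48}} = \sqrt{- \frac{1336379}{48}} = \frac{i \sqrt{4009137}}{12}$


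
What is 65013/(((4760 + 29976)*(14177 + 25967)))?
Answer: 5001/107264768 ≈ 4.6623e-5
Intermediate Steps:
65013/(((4760 + 29976)*(14177 + 25967))) = 65013/((34736*40144)) = 65013/1394441984 = 65013*(1/1394441984) = 5001/107264768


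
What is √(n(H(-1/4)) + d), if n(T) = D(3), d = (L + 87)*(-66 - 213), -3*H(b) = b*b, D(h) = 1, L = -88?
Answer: 2*√70 ≈ 16.733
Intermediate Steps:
H(b) = -b²/3 (H(b) = -b*b/3 = -b²/3)
d = 279 (d = (-88 + 87)*(-66 - 213) = -1*(-279) = 279)
n(T) = 1
√(n(H(-1/4)) + d) = √(1 + 279) = √280 = 2*√70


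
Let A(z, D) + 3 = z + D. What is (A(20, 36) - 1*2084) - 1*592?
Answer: -2623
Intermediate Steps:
A(z, D) = -3 + D + z (A(z, D) = -3 + (z + D) = -3 + (D + z) = -3 + D + z)
(A(20, 36) - 1*2084) - 1*592 = ((-3 + 36 + 20) - 1*2084) - 1*592 = (53 - 2084) - 592 = -2031 - 592 = -2623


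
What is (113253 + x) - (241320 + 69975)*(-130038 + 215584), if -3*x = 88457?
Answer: -79889874908/3 ≈ -2.6630e+10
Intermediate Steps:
x = -88457/3 (x = -1/3*88457 = -88457/3 ≈ -29486.)
(113253 + x) - (241320 + 69975)*(-130038 + 215584) = (113253 - 88457/3) - (241320 + 69975)*(-130038 + 215584) = 251302/3 - 311295*85546 = 251302/3 - 1*26630042070 = 251302/3 - 26630042070 = -79889874908/3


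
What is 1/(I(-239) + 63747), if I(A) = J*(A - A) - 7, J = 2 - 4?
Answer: 1/63740 ≈ 1.5689e-5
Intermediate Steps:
J = -2
I(A) = -7 (I(A) = -2*(A - A) - 7 = -2*0 - 7 = 0 - 7 = -7)
1/(I(-239) + 63747) = 1/(-7 + 63747) = 1/63740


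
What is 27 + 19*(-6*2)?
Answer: -201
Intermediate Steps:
27 + 19*(-6*2) = 27 + 19*(-12) = 27 - 228 = -201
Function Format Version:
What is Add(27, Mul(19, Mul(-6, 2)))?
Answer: -201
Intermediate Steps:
Add(27, Mul(19, Mul(-6, 2))) = Add(27, Mul(19, -12)) = Add(27, -228) = -201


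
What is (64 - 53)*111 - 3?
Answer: 1218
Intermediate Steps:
(64 - 53)*111 - 3 = 11*111 - 3 = 1221 - 3 = 1218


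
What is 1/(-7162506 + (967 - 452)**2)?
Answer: -1/6897281 ≈ -1.4498e-7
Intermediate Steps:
1/(-7162506 + (967 - 452)**2) = 1/(-7162506 + 515**2) = 1/(-7162506 + 265225) = 1/(-6897281) = -1/6897281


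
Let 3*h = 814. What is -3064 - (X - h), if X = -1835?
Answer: -2873/3 ≈ -957.67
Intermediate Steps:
h = 814/3 (h = (1/3)*814 = 814/3 ≈ 271.33)
-3064 - (X - h) = -3064 - (-1835 - 1*814/3) = -3064 - (-1835 - 814/3) = -3064 - 1*(-6319/3) = -3064 + 6319/3 = -2873/3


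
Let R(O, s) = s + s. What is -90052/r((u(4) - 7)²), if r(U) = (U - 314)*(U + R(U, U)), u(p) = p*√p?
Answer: 90052/939 ≈ 95.902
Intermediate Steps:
R(O, s) = 2*s
u(p) = p^(3/2)
r(U) = 3*U*(-314 + U) (r(U) = (U - 314)*(U + 2*U) = (-314 + U)*(3*U) = 3*U*(-314 + U))
-90052/r((u(4) - 7)²) = -90052*1/(3*(-314 + (4^(3/2) - 7)²)*(4^(3/2) - 7)²) = -90052*1/(3*(-314 + (8 - 7)²)*(8 - 7)²) = -90052*1/(3*(-314 + 1²)) = -90052*1/(3*(-314 + 1)) = -90052/(3*1*(-313)) = -90052/(-939) = -90052*(-1/939) = 90052/939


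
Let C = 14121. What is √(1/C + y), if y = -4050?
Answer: I*√89731186881/4707 ≈ 63.64*I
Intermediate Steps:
√(1/C + y) = √(1/14121 - 4050) = √(-57190049/14121) = I*√89731186881/4707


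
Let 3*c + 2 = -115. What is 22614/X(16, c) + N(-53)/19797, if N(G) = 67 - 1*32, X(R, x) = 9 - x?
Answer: 74615173/158376 ≈ 471.13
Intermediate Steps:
c = -39 (c = -2/3 + (1/3)*(-115) = -2/3 - 115/3 = -39)
N(G) = 35 (N(G) = 67 - 32 = 35)
22614/X(16, c) + N(-53)/19797 = 22614/(9 - 1*(-39)) + 35/19797 = 22614/(9 + 39) + 35*(1/19797) = 22614/48 + 35/19797 = 22614*(1/48) + 35/19797 = 3769/8 + 35/19797 = 74615173/158376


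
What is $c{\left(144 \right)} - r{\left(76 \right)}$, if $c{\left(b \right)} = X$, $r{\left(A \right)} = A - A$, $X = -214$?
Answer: $-214$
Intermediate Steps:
$r{\left(A \right)} = 0$
$c{\left(b \right)} = -214$
$c{\left(144 \right)} - r{\left(76 \right)} = -214 - 0 = -214 + 0 = -214$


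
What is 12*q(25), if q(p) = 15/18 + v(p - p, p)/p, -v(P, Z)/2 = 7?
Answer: 82/25 ≈ 3.2800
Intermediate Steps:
v(P, Z) = -14 (v(P, Z) = -2*7 = -14)
q(p) = ⅚ - 14/p (q(p) = 15/18 - 14/p = 15*(1/18) - 14/p = ⅚ - 14/p)
12*q(25) = 12*(⅚ - 14/25) = 12*(41/150) = 82/25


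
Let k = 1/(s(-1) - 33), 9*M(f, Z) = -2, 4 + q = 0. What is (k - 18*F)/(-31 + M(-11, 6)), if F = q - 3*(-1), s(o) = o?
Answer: -5499/9554 ≈ -0.57557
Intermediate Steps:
q = -4 (q = -4 + 0 = -4)
M(f, Z) = -2/9 (M(f, Z) = (⅑)*(-2) = -2/9)
F = -1 (F = -4 - 3*(-1) = -4 + 3 = -1)
k = -1/34 (k = 1/(-1 - 33) = 1/(-34) = -1/34 ≈ -0.029412)
(k - 18*F)/(-31 + M(-11, 6)) = (-1/34 - 18*(-1))/(-31 - 2/9) = (-1/34 + 18)/(-281/9) = (611/34)*(-9/281) = -5499/9554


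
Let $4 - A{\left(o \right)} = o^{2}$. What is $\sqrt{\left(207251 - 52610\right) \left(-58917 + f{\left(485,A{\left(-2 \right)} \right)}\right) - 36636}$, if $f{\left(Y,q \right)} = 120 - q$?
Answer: $i \sqrt{9092463513} \approx 95354.0 i$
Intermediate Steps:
$A{\left(o \right)} = 4 - o^{2}$
$\sqrt{\left(207251 - 52610\right) \left(-58917 + f{\left(485,A{\left(-2 \right)} \right)}\right) - 36636} = \sqrt{\left(207251 - 52610\right) \left(-58917 + \left(120 - \left(4 - \left(-2\right)^{2}\right)\right)\right) - 36636} = \sqrt{154641 \left(-58917 + \left(120 - \left(4 - 4\right)\right)\right) - 36636} = \sqrt{154641 \left(-58917 + \left(120 - 0\right)\right) - 36636} = \sqrt{154641 \left(-58917 + \left(120 + 0\right)\right) - 36636} = \sqrt{154641 \left(-58917 + 120\right) - 36636} = \sqrt{154641 \left(-58797\right) - 36636} = \sqrt{-9092426877 - 36636} = \sqrt{-9092463513} = i \sqrt{9092463513}$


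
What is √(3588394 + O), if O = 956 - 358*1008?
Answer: √3228486 ≈ 1796.8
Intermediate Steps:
O = -359908 (O = 956 - 360864 = -359908)
√(3588394 + O) = √(3588394 - 359908) = √3228486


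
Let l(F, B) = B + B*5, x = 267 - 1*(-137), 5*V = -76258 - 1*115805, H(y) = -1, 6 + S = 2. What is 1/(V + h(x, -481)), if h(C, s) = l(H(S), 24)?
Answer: -5/191343 ≈ -2.6131e-5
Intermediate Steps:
S = -4 (S = -6 + 2 = -4)
V = -192063/5 (V = (-76258 - 1*115805)/5 = (-76258 - 115805)/5 = (⅕)*(-192063) = -192063/5 ≈ -38413.)
x = 404 (x = 267 + 137 = 404)
l(F, B) = 6*B (l(F, B) = B + 5*B = 6*B)
h(C, s) = 144 (h(C, s) = 6*24 = 144)
1/(V + h(x, -481)) = 1/(-192063/5 + 144) = 1/(-191343/5) = -5/191343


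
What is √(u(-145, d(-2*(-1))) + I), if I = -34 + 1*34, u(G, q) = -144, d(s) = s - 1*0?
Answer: 12*I ≈ 12.0*I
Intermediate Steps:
d(s) = s (d(s) = s + 0 = s)
I = 0 (I = -34 + 34 = 0)
√(u(-145, d(-2*(-1))) + I) = √(-144 + 0) = √(-144) = 12*I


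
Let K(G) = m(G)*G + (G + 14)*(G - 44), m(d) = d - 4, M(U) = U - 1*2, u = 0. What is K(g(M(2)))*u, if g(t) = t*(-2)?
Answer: 0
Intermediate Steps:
M(U) = -2 + U (M(U) = U - 2 = -2 + U)
m(d) = -4 + d
g(t) = -2*t
K(G) = G*(-4 + G) + (-44 + G)*(14 + G) (K(G) = (-4 + G)*G + (G + 14)*(G - 44) = G*(-4 + G) + (14 + G)*(-44 + G) = G*(-4 + G) + (-44 + G)*(14 + G))
K(g(M(2)))*u = (-616 - (-68)*(-2 + 2) + 2*(-2*(-2 + 2))²)*0 = (-616 - (-68)*0 + 2*(-2*0)²)*0 = (-616 - 34*0 + 2*0²)*0 = (-616 + 0 + 2*0)*0 = (-616 + 0 + 0)*0 = -616*0 = 0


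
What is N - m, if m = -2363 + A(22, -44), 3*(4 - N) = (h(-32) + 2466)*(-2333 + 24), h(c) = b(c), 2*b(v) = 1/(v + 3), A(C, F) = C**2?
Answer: 330576985/174 ≈ 1.8999e+6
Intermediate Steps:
b(v) = 1/(2*(3 + v)) (b(v) = 1/(2*(v + 3)) = 1/(2*(3 + v)))
h(c) = 1/(2*(3 + c))
N = 330250039/174 (N = 4 - (1/(2*(3 - 32)) + 2466)*(-2333 + 24)/3 = 4 - ((1/2)/(-29) + 2466)*(-2309)/3 = 4 - ((1/2)*(-1/29) + 2466)*(-2309)/3 = 4 - (-1/58 + 2466)*(-2309)/3 = 4 - 143027*(-2309)/174 = 4 - 1/3*(-330249343/58) = 4 + 330249343/174 = 330250039/174 ≈ 1.8980e+6)
m = -1879 (m = -2363 + 22**2 = -2363 + 484 = -1879)
N - m = 330250039/174 - 1*(-1879) = 330250039/174 + 1879 = 330576985/174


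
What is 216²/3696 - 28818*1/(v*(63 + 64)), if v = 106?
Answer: 5433039/518287 ≈ 10.483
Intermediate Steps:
216²/3696 - 28818*1/(v*(63 + 64)) = 216²/3696 - 28818*1/(106*(63 + 64)) = 46656*(1/3696) - 28818/(127*106) = 972/77 - 28818/13462 = 972/77 - 28818*1/13462 = 972/77 - 14409/6731 = 5433039/518287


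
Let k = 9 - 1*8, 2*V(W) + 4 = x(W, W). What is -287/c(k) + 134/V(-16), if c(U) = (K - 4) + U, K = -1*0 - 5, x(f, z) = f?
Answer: 899/40 ≈ 22.475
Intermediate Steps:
V(W) = -2 + W/2
K = -5 (K = 0 - 5 = -5)
k = 1 (k = 9 - 8 = 1)
c(U) = -9 + U (c(U) = (-5 - 4) + U = -9 + U)
-287/c(k) + 134/V(-16) = -287/(-9 + 1) + 134/(-2 + (½)*(-16)) = -287/(-8) + 134/(-2 - 8) = -287*(-⅛) + 134/(-10) = 287/8 + 134*(-⅒) = 287/8 - 67/5 = 899/40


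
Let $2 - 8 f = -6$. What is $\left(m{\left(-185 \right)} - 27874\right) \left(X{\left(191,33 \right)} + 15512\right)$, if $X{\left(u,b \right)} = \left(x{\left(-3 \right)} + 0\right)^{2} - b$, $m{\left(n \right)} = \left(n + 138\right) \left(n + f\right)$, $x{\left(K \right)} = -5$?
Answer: $-298079904$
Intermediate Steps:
$f = 1$ ($f = \frac{1}{4} - - \frac{3}{4} = \frac{1}{4} + \frac{3}{4} = 1$)
$m{\left(n \right)} = \left(1 + n\right) \left(138 + n\right)$ ($m{\left(n \right)} = \left(n + 138\right) \left(n + 1\right) = \left(138 + n\right) \left(1 + n\right) = \left(1 + n\right) \left(138 + n\right)$)
$X{\left(u,b \right)} = 25 - b$ ($X{\left(u,b \right)} = \left(-5 + 0\right)^{2} - b = \left(-5\right)^{2} - b = 25 - b$)
$\left(m{\left(-185 \right)} - 27874\right) \left(X{\left(191,33 \right)} + 15512\right) = \left(\left(138 + \left(-185\right)^{2} + 139 \left(-185\right)\right) - 27874\right) \left(\left(25 - 33\right) + 15512\right) = \left(\left(138 + 34225 - 25715\right) - 27874\right) \left(\left(25 - 33\right) + 15512\right) = \left(8648 - 27874\right) \left(-8 + 15512\right) = \left(-19226\right) 15504 = -298079904$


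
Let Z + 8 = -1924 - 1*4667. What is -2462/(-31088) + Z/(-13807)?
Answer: 119571273/214616008 ≈ 0.55714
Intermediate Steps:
Z = -6599 (Z = -8 + (-1924 - 1*4667) = -8 + (-1924 - 4667) = -8 - 6591 = -6599)
-2462/(-31088) + Z/(-13807) = -2462/(-31088) - 6599/(-13807) = -2462*(-1/31088) - 6599*(-1/13807) = 1231/15544 + 6599/13807 = 119571273/214616008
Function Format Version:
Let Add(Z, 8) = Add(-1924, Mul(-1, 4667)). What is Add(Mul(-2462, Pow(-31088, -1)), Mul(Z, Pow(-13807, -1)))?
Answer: Rational(119571273, 214616008) ≈ 0.55714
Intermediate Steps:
Z = -6599 (Z = Add(-8, Add(-1924, Mul(-1, 4667))) = Add(-8, Add(-1924, -4667)) = Add(-8, -6591) = -6599)
Add(Mul(-2462, Pow(-31088, -1)), Mul(Z, Pow(-13807, -1))) = Add(Mul(-2462, Pow(-31088, -1)), Mul(-6599, Pow(-13807, -1))) = Add(Mul(-2462, Rational(-1, 31088)), Mul(-6599, Rational(-1, 13807))) = Add(Rational(1231, 15544), Rational(6599, 13807)) = Rational(119571273, 214616008)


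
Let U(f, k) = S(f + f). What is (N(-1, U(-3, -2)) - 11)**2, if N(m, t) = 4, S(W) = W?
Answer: 49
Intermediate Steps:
U(f, k) = 2*f (U(f, k) = f + f = 2*f)
(N(-1, U(-3, -2)) - 11)**2 = (4 - 11)**2 = (-7)**2 = 49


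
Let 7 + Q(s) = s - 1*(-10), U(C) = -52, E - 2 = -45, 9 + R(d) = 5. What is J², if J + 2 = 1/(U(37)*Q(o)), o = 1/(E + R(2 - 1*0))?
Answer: 213364449/52998400 ≈ 4.0259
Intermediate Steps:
R(d) = -4 (R(d) = -9 + 5 = -4)
E = -43 (E = 2 - 45 = -43)
o = -1/47 (o = 1/(-43 - 4) = 1/(-47) = -1/47 ≈ -0.021277)
Q(s) = 3 + s (Q(s) = -7 + (s - 1*(-10)) = -7 + (s + 10) = -7 + (10 + s) = 3 + s)
J = -14607/7280 (J = -2 + 1/((-52)*(3 - 1/47)) = -2 - 1/(52*140/47) = -2 - 1/52*47/140 = -2 - 47/7280 = -14607/7280 ≈ -2.0065)
J² = (-14607/7280)² = 213364449/52998400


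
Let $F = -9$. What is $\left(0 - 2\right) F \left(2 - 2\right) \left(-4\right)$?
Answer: $0$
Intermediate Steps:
$\left(0 - 2\right) F \left(2 - 2\right) \left(-4\right) = \left(0 - 2\right) \left(-9\right) \left(2 - 2\right) \left(-4\right) = \left(0 - 2\right) \left(-9\right) 0 \left(-4\right) = \left(-2\right) \left(-9\right) 0 = 18 \cdot 0 = 0$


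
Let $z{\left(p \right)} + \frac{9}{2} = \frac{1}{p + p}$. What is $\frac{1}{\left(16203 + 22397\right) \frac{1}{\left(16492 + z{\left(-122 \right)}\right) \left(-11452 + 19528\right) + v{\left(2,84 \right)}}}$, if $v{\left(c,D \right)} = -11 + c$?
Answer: $\frac{4061166741}{1177300} \approx 3449.6$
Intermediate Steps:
$z{\left(p \right)} = - \frac{9}{2} + \frac{1}{2 p}$ ($z{\left(p \right)} = - \frac{9}{2} + \frac{1}{p + p} = - \frac{9}{2} + \frac{1}{2 p}$)
$\frac{1}{\left(16203 + 22397\right) \frac{1}{\left(16492 + z{\left(-122 \right)}\right) \left(-11452 + 19528\right) + v{\left(2,84 \right)}}} = \frac{1}{\left(16203 + 22397\right) \frac{1}{\left(16492 + \frac{1 - -1098}{2 \left(-122\right)}\right) \left(-11452 + 19528\right) + \left(-11 + 2\right)}} = \frac{1}{38600 \frac{1}{\left(16492 + \frac{1}{2} \left(- \frac{1}{122}\right) \left(1 + 1098\right)\right) 8076 - 9}} = \frac{1}{38600 \frac{1}{\left(16492 + \frac{1}{2} \left(- \frac{1}{122}\right) 1099\right) 8076 - 9}} = \frac{1}{38600 \frac{1}{\left(16492 - \frac{1099}{244}\right) 8076 - 9}} = \frac{1}{38600 \frac{1}{\frac{4022949}{244} \cdot 8076 - 9}} = \frac{1}{38600 \frac{1}{\frac{8122334031}{61} - 9}} = \frac{1}{38600 \frac{1}{\frac{8122333482}{61}}} = \frac{1}{38600 \cdot \frac{61}{8122333482}} = \frac{1}{\frac{1177300}{4061166741}} = \frac{4061166741}{1177300}$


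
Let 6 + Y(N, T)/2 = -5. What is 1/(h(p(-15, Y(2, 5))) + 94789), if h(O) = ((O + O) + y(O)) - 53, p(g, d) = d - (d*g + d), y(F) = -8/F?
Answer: 165/15522544 ≈ 1.0630e-5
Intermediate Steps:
Y(N, T) = -22 (Y(N, T) = -12 + 2*(-5) = -12 - 10 = -22)
p(g, d) = -d*g (p(g, d) = d - (d + d*g) = d + (-d - d*g) = -d*g)
h(O) = -53 - 8/O + 2*O (h(O) = ((O + O) - 8/O) - 53 = (2*O - 8/O) - 53 = (-8/O + 2*O) - 53 = -53 - 8/O + 2*O)
1/(h(p(-15, Y(2, 5))) + 94789) = 1/((-53 - 8/((-1*(-22)*(-15))) + 2*(-1*(-22)*(-15))) + 94789) = 1/((-53 - 8/(-330) + 2*(-330)) + 94789) = 1/((-53 - 8*(-1/330) - 660) + 94789) = 1/((-53 + 4/165 - 660) + 94789) = 1/(-117641/165 + 94789) = 1/(15522544/165) = 165/15522544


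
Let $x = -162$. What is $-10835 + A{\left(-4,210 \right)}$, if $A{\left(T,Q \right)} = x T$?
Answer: $-10187$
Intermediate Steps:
$A{\left(T,Q \right)} = - 162 T$
$-10835 + A{\left(-4,210 \right)} = -10835 - -648 = -10835 + 648 = -10187$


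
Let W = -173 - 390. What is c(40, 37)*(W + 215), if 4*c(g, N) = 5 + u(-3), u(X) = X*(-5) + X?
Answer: -1479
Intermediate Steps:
u(X) = -4*X (u(X) = -5*X + X = -4*X)
W = -563
c(g, N) = 17/4 (c(g, N) = (5 - 4*(-3))/4 = (5 + 12)/4 = (1/4)*17 = 17/4)
c(40, 37)*(W + 215) = 17*(-563 + 215)/4 = (17/4)*(-348) = -1479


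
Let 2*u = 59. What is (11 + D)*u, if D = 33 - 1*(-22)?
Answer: 1947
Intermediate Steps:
u = 59/2 (u = (½)*59 = 59/2 ≈ 29.500)
D = 55 (D = 33 + 22 = 55)
(11 + D)*u = (11 + 55)*(59/2) = 66*(59/2) = 1947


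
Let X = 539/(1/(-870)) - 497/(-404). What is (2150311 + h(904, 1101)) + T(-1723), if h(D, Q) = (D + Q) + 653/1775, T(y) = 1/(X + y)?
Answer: 145283242037050219/67500876825 ≈ 2.1523e+6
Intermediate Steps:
X = -189447223/404 (X = 539/(-1/870) - 497*(-1/404) = 539*(-870) + 497/404 = -468930 + 497/404 = -189447223/404 ≈ -4.6893e+5)
T(y) = 1/(-189447223/404 + y)
h(D, Q) = 653/1775 + D + Q (h(D, Q) = (D + Q) + 653*(1/1775) = (D + Q) + 653/1775 = 653/1775 + D + Q)
(2150311 + h(904, 1101)) + T(-1723) = (2150311 + (653/1775 + 904 + 1101)) + 404/(-189447223 + 404*(-1723)) = (2150311 + 3559528/1775) + 404/(-189447223 - 696092) = 3820361553/1775 + 404/(-190143315) = 3820361553/1775 + 404*(-1/190143315) = 3820361553/1775 - 404/190143315 = 145283242037050219/67500876825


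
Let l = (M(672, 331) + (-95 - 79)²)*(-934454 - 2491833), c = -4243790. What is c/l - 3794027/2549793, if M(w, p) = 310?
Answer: -198794802061827722/133604581653182163 ≈ -1.4879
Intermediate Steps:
l = -104796414182 (l = (310 + (-95 - 79)²)*(-934454 - 2491833) = (310 + (-174)²)*(-3426287) = (310 + 30276)*(-3426287) = 30586*(-3426287) = -104796414182)
c/l - 3794027/2549793 = -4243790/(-104796414182) - 3794027/2549793 = -4243790*(-1/104796414182) - 3794027*1/2549793 = 2121895/52398207091 - 3794027/2549793 = -198794802061827722/133604581653182163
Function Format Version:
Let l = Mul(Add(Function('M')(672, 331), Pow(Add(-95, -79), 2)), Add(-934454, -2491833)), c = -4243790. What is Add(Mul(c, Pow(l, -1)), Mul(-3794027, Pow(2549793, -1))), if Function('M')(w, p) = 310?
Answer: Rational(-198794802061827722, 133604581653182163) ≈ -1.4879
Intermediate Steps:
l = -104796414182 (l = Mul(Add(310, Pow(Add(-95, -79), 2)), Add(-934454, -2491833)) = Mul(Add(310, Pow(-174, 2)), -3426287) = Mul(Add(310, 30276), -3426287) = Mul(30586, -3426287) = -104796414182)
Add(Mul(c, Pow(l, -1)), Mul(-3794027, Pow(2549793, -1))) = Add(Mul(-4243790, Pow(-104796414182, -1)), Mul(-3794027, Pow(2549793, -1))) = Add(Mul(-4243790, Rational(-1, 104796414182)), Mul(-3794027, Rational(1, 2549793))) = Add(Rational(2121895, 52398207091), Rational(-3794027, 2549793)) = Rational(-198794802061827722, 133604581653182163)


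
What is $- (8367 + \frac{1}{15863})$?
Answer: $- \frac{132725722}{15863} \approx -8367.0$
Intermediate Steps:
$- (8367 + \frac{1}{15863}) = \left(-1\right) \frac{132725722}{15863} = - \frac{132725722}{15863}$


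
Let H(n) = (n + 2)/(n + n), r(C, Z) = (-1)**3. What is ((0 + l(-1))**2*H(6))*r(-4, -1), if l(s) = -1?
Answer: -2/3 ≈ -0.66667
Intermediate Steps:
r(C, Z) = -1
H(n) = (2 + n)/(2*n) (H(n) = (2 + n)/((2*n)) = (2 + n)*(1/(2*n)) = (2 + n)/(2*n))
((0 + l(-1))**2*H(6))*r(-4, -1) = ((0 - 1)**2*((1/2)*(2 + 6)/6))*(-1) = ((-1)**2*((1/2)*(1/6)*8))*(-1) = (1*(2/3))*(-1) = (2/3)*(-1) = -2/3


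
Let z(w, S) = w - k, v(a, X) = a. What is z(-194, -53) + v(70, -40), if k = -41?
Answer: -83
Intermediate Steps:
z(w, S) = 41 + w (z(w, S) = w - 1*(-41) = w + 41 = 41 + w)
z(-194, -53) + v(70, -40) = (41 - 194) + 70 = -153 + 70 = -83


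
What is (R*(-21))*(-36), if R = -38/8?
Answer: -3591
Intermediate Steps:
R = -19/4 (R = -38*⅛ = -19/4 ≈ -4.7500)
(R*(-21))*(-36) = -19/4*(-21)*(-36) = (399/4)*(-36) = -3591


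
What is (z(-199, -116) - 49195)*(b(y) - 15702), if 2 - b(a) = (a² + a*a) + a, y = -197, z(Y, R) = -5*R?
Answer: 4527077415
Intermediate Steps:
b(a) = 2 - a - 2*a² (b(a) = 2 - ((a² + a*a) + a) = 2 - ((a² + a²) + a) = 2 - (2*a² + a) = 2 - (a + 2*a²) = 2 + (-a - 2*a²) = 2 - a - 2*a²)
(z(-199, -116) - 49195)*(b(y) - 15702) = (-5*(-116) - 49195)*((2 - 1*(-197) - 2*(-197)²) - 15702) = (580 - 49195)*((2 + 197 - 2*38809) - 15702) = -48615*((2 + 197 - 77618) - 15702) = -48615*(-77419 - 15702) = -48615*(-93121) = 4527077415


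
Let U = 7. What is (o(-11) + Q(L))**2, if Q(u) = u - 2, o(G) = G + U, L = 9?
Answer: 9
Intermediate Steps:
o(G) = 7 + G (o(G) = G + 7 = 7 + G)
Q(u) = -2 + u
(o(-11) + Q(L))**2 = ((7 - 11) + (-2 + 9))**2 = (-4 + 7)**2 = 3**2 = 9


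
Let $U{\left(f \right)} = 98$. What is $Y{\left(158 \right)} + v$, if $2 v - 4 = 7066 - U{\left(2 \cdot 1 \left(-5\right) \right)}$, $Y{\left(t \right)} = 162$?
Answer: $3648$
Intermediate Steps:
$v = 3486$ ($v = 2 + \frac{7066 - 98}{2} = 2 + \frac{1}{2} \cdot 6968 = 2 + 3484 = 3486$)
$Y{\left(158 \right)} + v = 162 + 3486 = 3648$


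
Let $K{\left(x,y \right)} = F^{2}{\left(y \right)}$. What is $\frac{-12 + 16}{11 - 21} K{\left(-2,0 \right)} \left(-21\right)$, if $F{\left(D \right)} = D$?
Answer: $0$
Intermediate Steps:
$K{\left(x,y \right)} = y^{2}$
$\frac{-12 + 16}{11 - 21} K{\left(-2,0 \right)} \left(-21\right) = \frac{-12 + 16}{11 - 21} \cdot 0^{2} \left(-21\right) = \frac{4}{-10} \cdot 0 \left(-21\right) = 4 \left(- \frac{1}{10}\right) 0 \left(-21\right) = \left(- \frac{2}{5}\right) 0 \left(-21\right) = 0 \left(-21\right) = 0$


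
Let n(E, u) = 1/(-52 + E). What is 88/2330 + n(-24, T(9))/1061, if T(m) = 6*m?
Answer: 3546819/93940940 ≈ 0.037756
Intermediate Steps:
88/2330 + n(-24, T(9))/1061 = 88/2330 + 1/(-52 - 24*1061) = 88*(1/2330) + (1/1061)/(-76) = 44/1165 - 1/76*1/1061 = 44/1165 - 1/80636 = 3546819/93940940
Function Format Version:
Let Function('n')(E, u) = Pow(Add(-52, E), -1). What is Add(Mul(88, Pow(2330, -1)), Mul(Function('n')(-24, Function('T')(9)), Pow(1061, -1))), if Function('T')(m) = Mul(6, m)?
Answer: Rational(3546819, 93940940) ≈ 0.037756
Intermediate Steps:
Add(Mul(88, Pow(2330, -1)), Mul(Function('n')(-24, Function('T')(9)), Pow(1061, -1))) = Add(Mul(88, Pow(2330, -1)), Mul(Pow(Add(-52, -24), -1), Pow(1061, -1))) = Add(Mul(88, Rational(1, 2330)), Mul(Pow(-76, -1), Rational(1, 1061))) = Add(Rational(44, 1165), Mul(Rational(-1, 76), Rational(1, 1061))) = Add(Rational(44, 1165), Rational(-1, 80636)) = Rational(3546819, 93940940)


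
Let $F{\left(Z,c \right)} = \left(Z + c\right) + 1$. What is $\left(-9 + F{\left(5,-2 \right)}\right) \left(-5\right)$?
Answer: $25$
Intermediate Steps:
$F{\left(Z,c \right)} = 1 + Z + c$
$\left(-9 + F{\left(5,-2 \right)}\right) \left(-5\right) = \left(-9 + \left(1 + 5 - 2\right)\right) \left(-5\right) = \left(-9 + 4\right) \left(-5\right) = \left(-5\right) \left(-5\right) = 25$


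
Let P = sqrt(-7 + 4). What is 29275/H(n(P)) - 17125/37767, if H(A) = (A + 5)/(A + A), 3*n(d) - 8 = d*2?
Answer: 433397273975/20431947 + 1756500*I*sqrt(3)/541 ≈ 21212.0 + 5623.6*I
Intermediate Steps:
P = I*sqrt(3) (P = sqrt(-3) = I*sqrt(3) ≈ 1.732*I)
n(d) = 8/3 + 2*d/3 (n(d) = 8/3 + (d*2)/3 = 8/3 + (2*d)/3 = 8/3 + 2*d/3)
H(A) = (5 + A)/(2*A) (H(A) = (5 + A)/((2*A)) = (5 + A)*(1/(2*A)) = (5 + A)/(2*A))
29275/H(n(P)) - 17125/37767 = 29275/(((5 + (8/3 + 2*(I*sqrt(3))/3))/(2*(8/3 + 2*(I*sqrt(3))/3)))) - 17125/37767 = 29275/(((5 + (8/3 + 2*I*sqrt(3)/3))/(2*(8/3 + 2*I*sqrt(3)/3)))) - 17125*1/37767 = 29275/(((23/3 + 2*I*sqrt(3)/3)/(2*(8/3 + 2*I*sqrt(3)/3)))) - 17125/37767 = 29275*(2*(8/3 + 2*I*sqrt(3)/3)/(23/3 + 2*I*sqrt(3)/3)) - 17125/37767 = 58550*(8/3 + 2*I*sqrt(3)/3)/(23/3 + 2*I*sqrt(3)/3) - 17125/37767 = -17125/37767 + 58550*(8/3 + 2*I*sqrt(3)/3)/(23/3 + 2*I*sqrt(3)/3)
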